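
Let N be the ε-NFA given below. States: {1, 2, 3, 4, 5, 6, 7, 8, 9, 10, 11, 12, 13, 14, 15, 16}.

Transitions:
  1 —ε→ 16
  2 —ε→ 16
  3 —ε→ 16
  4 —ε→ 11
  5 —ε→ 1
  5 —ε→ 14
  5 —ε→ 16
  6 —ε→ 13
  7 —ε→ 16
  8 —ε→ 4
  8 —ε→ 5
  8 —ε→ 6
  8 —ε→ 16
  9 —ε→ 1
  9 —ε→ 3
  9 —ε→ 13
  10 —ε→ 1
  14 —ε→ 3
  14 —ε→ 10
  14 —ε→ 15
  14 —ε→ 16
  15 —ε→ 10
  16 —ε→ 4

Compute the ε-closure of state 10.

{1, 4, 10, 11, 16}

Start with {10}.
From 10 via ε: add 1.
From 1 via ε: add 16.
From 16 via ε: add 4.
From 4 via ε: add 11.
No new states can be added; the closed set is {1, 4, 10, 11, 16}.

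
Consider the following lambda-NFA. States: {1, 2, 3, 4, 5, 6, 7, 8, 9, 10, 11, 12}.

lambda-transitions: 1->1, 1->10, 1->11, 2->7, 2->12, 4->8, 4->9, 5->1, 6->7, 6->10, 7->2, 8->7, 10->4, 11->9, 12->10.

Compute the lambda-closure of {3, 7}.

Start with {3, 7}.
From 7 via lambda: add 2.
From 2 via lambda: add 12.
From 12 via lambda: add 10.
From 10 via lambda: add 4.
From 4 via lambda: add 8, 9.
No new states can be added; the closed set is {2, 3, 4, 7, 8, 9, 10, 12}.

{2, 3, 4, 7, 8, 9, 10, 12}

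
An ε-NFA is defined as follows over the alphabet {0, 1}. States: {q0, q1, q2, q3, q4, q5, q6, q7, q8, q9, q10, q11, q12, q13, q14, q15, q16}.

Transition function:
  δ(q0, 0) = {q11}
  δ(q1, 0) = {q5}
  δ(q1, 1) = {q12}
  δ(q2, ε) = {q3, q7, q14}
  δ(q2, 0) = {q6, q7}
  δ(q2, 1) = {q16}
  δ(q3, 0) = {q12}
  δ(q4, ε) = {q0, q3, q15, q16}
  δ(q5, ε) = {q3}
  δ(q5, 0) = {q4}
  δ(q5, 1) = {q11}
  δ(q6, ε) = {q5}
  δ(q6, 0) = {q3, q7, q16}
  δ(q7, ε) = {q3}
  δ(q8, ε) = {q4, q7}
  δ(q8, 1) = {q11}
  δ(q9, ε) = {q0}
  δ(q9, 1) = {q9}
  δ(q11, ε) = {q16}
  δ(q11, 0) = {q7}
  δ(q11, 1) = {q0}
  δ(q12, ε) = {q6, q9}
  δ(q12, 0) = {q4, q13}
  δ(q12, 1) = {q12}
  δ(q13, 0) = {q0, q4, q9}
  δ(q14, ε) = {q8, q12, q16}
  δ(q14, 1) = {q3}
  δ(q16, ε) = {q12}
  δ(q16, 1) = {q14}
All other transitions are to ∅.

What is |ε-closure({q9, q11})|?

Start with {q9, q11}.
From q9 via ε: add q0.
From q11 via ε: add q16.
From q16 via ε: add q12.
From q12 via ε: add q6.
From q6 via ε: add q5.
From q5 via ε: add q3.
ε-closure = {q0, q3, q5, q6, q9, q11, q12, q16}, which has 8 states.

8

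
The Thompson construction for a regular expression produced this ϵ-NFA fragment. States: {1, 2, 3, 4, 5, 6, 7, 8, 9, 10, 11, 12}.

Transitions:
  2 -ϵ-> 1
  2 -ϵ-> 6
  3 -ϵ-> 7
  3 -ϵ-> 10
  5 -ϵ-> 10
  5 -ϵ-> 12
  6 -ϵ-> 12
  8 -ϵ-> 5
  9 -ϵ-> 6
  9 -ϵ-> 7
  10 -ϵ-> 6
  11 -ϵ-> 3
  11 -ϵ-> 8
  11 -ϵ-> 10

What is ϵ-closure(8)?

Start with {8}.
From 8 via ϵ: add 5.
From 5 via ϵ: add 10, 12.
From 10 via ϵ: add 6.
No new states can be added; the closed set is {5, 6, 8, 10, 12}.

{5, 6, 8, 10, 12}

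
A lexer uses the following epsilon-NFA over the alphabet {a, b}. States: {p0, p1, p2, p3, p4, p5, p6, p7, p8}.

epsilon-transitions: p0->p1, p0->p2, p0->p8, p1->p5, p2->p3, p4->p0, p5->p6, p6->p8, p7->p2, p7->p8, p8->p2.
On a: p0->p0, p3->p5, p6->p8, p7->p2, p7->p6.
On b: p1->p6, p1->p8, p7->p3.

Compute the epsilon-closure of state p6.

{p2, p3, p6, p8}

Start with {p6}.
From p6 via epsilon: add p8.
From p8 via epsilon: add p2.
From p2 via epsilon: add p3.
No new states can be added; the closed set is {p2, p3, p6, p8}.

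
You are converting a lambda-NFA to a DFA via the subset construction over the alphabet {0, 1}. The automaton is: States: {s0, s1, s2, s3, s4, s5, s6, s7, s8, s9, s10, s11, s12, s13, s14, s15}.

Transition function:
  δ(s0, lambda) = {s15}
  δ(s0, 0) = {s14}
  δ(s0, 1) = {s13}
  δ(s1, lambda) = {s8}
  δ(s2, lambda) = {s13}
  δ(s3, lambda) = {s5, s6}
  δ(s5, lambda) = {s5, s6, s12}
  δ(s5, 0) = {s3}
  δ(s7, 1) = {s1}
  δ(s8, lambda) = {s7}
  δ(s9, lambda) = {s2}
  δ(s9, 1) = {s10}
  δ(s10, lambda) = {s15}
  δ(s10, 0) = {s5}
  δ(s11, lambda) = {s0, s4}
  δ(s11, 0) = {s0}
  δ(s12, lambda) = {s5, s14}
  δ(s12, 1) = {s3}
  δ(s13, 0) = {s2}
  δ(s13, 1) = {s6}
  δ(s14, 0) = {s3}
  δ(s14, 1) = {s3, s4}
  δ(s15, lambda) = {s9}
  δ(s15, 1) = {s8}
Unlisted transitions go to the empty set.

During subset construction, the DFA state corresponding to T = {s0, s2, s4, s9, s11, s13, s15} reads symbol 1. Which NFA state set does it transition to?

s0 on 1 → {s13}.
s9 on 1 → {s10}.
s13 on 1 → {s6}.
s15 on 1 → {s8}.
No 1-transition from s2, s4, s11.
Union after reading 1: {s6, s8, s10, s13}.
Now take the lambda-closure:
From s8 via lambda: add s7.
From s10 via lambda: add s15.
From s15 via lambda: add s9.
From s9 via lambda: add s2.
No new states can be added; the closed set is {s2, s6, s7, s8, s9, s10, s13, s15}.

{s2, s6, s7, s8, s9, s10, s13, s15}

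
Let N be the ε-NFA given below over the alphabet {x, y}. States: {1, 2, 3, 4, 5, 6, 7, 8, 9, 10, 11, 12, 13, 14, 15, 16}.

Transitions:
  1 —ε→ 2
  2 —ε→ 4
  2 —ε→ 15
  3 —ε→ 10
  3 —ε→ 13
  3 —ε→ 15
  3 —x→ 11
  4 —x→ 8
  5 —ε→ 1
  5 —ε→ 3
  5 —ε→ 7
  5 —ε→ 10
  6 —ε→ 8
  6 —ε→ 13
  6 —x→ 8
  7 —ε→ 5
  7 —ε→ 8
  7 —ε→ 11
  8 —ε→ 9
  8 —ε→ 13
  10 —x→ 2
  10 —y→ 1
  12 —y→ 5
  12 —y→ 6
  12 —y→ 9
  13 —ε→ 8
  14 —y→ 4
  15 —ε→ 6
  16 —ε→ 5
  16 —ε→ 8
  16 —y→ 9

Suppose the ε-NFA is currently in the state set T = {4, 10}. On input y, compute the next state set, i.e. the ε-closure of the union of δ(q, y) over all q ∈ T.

{1, 2, 4, 6, 8, 9, 13, 15}

10 on y → {1}.
No y-transition from 4.
Union after reading y: {1}.
Now take the ε-closure:
From 1 via ε: add 2.
From 2 via ε: add 4, 15.
From 15 via ε: add 6.
From 6 via ε: add 8, 13.
From 8 via ε: add 9.
No new states can be added; the closed set is {1, 2, 4, 6, 8, 9, 13, 15}.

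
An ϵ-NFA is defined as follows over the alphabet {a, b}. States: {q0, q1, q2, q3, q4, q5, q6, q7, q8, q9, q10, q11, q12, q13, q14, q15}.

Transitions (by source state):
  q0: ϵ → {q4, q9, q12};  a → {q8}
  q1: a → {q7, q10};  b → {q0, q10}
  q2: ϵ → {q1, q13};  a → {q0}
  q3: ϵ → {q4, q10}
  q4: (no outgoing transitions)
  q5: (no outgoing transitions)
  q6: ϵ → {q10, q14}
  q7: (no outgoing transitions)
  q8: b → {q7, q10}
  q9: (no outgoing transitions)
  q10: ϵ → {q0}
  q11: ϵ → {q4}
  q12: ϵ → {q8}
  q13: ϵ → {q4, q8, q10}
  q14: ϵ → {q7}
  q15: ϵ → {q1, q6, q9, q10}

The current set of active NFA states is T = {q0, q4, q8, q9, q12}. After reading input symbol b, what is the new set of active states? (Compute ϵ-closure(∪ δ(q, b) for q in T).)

q8 on b → {q7, q10}.
No b-transition from q0, q4, q9, q12.
Union after reading b: {q7, q10}.
Now take the ϵ-closure:
From q10 via ϵ: add q0.
From q0 via ϵ: add q4, q9, q12.
From q12 via ϵ: add q8.
No new states can be added; the closed set is {q0, q4, q7, q8, q9, q10, q12}.

{q0, q4, q7, q8, q9, q10, q12}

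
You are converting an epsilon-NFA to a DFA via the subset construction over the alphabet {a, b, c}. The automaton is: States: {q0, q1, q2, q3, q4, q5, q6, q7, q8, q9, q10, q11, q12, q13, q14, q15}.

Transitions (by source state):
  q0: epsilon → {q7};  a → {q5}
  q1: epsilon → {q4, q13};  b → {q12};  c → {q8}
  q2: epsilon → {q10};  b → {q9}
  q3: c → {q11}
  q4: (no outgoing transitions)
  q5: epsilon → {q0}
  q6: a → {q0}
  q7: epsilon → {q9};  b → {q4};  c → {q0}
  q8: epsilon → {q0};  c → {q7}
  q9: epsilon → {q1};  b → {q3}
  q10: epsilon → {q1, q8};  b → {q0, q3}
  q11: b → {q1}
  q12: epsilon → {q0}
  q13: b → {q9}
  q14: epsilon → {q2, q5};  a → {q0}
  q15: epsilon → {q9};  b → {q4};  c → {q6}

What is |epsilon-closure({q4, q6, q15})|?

Start with {q4, q6, q15}.
From q15 via epsilon: add q9.
From q9 via epsilon: add q1.
From q1 via epsilon: add q13.
epsilon-closure = {q1, q4, q6, q9, q13, q15}, which has 6 states.

6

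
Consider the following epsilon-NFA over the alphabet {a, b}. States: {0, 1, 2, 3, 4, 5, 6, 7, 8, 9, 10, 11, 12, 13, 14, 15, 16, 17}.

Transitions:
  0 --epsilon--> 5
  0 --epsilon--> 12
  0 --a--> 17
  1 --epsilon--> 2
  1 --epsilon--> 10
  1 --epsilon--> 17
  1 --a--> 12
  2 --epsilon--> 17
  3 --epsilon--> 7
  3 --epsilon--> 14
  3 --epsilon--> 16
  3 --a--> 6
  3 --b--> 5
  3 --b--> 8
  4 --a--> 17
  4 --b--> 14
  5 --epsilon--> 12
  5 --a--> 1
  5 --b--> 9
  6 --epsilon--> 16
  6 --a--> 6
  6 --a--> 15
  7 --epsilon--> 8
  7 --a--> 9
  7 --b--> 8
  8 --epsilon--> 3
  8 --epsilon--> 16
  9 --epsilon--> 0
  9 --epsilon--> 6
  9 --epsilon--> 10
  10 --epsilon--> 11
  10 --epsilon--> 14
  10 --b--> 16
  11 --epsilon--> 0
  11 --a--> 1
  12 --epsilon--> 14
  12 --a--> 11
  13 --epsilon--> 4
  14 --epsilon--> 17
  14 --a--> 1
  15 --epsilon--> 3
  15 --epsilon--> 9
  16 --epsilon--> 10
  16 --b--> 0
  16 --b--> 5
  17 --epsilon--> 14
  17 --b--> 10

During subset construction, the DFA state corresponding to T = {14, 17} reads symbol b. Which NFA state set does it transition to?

17 on b → {10}.
No b-transition from 14.
Union after reading b: {10}.
Now take the epsilon-closure:
From 10 via epsilon: add 11, 14.
From 11 via epsilon: add 0.
From 14 via epsilon: add 17.
From 0 via epsilon: add 5, 12.
No new states can be added; the closed set is {0, 5, 10, 11, 12, 14, 17}.

{0, 5, 10, 11, 12, 14, 17}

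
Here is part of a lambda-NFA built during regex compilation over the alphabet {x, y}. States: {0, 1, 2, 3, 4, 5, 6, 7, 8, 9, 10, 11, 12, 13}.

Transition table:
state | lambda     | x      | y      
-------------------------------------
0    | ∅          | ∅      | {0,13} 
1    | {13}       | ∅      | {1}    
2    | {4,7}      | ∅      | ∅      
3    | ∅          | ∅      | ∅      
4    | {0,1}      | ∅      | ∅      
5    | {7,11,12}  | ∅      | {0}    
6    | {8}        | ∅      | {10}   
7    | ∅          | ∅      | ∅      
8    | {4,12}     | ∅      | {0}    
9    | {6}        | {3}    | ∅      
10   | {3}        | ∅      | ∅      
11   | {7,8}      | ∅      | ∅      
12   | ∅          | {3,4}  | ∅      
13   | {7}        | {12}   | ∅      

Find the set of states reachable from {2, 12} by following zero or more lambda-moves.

{0, 1, 2, 4, 7, 12, 13}

Start with {2, 12}.
From 2 via lambda: add 4, 7.
From 4 via lambda: add 0, 1.
From 1 via lambda: add 13.
No new states can be added; the closed set is {0, 1, 2, 4, 7, 12, 13}.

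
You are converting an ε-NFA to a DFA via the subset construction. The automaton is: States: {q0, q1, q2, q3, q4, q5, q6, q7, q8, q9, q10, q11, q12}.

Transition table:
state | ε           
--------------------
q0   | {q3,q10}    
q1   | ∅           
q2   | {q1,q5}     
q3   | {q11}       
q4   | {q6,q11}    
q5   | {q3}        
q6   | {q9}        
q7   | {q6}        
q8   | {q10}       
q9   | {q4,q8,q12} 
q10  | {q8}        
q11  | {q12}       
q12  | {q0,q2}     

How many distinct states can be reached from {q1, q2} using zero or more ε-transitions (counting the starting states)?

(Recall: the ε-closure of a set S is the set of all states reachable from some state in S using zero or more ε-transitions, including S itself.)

Start with {q1, q2}.
From q2 via ε: add q5.
From q5 via ε: add q3.
From q3 via ε: add q11.
From q11 via ε: add q12.
From q12 via ε: add q0.
From q0 via ε: add q10.
From q10 via ε: add q8.
ε-closure = {q0, q1, q2, q3, q5, q8, q10, q11, q12}, which has 9 states.

9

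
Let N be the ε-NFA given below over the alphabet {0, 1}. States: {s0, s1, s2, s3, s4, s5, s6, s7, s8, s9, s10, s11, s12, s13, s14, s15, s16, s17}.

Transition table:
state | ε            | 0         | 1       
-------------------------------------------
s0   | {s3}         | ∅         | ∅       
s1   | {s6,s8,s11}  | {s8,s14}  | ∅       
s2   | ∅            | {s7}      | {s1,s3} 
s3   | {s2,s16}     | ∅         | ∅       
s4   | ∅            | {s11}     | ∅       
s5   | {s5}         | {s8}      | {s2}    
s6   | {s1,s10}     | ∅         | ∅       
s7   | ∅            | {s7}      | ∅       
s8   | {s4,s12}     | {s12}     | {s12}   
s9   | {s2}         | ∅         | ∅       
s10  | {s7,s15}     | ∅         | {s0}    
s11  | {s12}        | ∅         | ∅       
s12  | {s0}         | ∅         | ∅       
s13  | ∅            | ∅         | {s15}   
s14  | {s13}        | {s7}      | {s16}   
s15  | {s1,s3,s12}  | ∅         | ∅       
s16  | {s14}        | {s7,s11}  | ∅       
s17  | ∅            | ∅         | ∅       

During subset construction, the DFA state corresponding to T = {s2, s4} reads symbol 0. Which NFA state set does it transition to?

{s0, s2, s3, s7, s11, s12, s13, s14, s16}

s2 on 0 → {s7}.
s4 on 0 → {s11}.
Union after reading 0: {s7, s11}.
Now take the ε-closure:
From s11 via ε: add s12.
From s12 via ε: add s0.
From s0 via ε: add s3.
From s3 via ε: add s2, s16.
From s16 via ε: add s14.
From s14 via ε: add s13.
No new states can be added; the closed set is {s0, s2, s3, s7, s11, s12, s13, s14, s16}.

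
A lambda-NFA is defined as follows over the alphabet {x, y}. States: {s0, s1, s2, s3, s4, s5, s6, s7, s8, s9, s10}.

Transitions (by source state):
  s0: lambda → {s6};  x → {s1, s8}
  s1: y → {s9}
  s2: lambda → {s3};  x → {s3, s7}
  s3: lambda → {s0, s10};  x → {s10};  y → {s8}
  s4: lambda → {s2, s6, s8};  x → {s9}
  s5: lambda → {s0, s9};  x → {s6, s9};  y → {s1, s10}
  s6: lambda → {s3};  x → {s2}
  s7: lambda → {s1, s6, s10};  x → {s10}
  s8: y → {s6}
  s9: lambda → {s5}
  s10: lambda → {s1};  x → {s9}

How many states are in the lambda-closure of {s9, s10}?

7

Start with {s9, s10}.
From s9 via lambda: add s5.
From s10 via lambda: add s1.
From s5 via lambda: add s0.
From s0 via lambda: add s6.
From s6 via lambda: add s3.
lambda-closure = {s0, s1, s3, s5, s6, s9, s10}, which has 7 states.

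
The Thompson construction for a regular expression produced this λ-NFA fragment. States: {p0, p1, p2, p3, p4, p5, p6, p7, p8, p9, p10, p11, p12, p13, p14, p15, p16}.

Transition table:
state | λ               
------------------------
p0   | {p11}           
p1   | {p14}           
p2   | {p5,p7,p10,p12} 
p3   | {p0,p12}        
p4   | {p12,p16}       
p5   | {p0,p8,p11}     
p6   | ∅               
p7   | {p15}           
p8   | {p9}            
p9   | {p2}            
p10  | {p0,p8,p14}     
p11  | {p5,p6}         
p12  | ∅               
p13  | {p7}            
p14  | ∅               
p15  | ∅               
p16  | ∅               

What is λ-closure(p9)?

{p0, p2, p5, p6, p7, p8, p9, p10, p11, p12, p14, p15}

Start with {p9}.
From p9 via λ: add p2.
From p2 via λ: add p5, p7, p10, p12.
From p5 via λ: add p0, p8, p11.
From p7 via λ: add p15.
From p10 via λ: add p14.
From p11 via λ: add p6.
No new states can be added; the closed set is {p0, p2, p5, p6, p7, p8, p9, p10, p11, p12, p14, p15}.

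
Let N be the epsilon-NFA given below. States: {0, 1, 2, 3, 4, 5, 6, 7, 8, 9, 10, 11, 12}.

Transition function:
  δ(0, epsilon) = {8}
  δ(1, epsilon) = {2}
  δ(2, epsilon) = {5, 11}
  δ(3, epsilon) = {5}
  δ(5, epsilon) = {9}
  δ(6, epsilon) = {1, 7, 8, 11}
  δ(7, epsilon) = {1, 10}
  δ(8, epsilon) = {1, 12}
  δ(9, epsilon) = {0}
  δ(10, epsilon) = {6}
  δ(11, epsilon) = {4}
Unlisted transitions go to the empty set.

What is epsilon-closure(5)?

{0, 1, 2, 4, 5, 8, 9, 11, 12}

Start with {5}.
From 5 via epsilon: add 9.
From 9 via epsilon: add 0.
From 0 via epsilon: add 8.
From 8 via epsilon: add 1, 12.
From 1 via epsilon: add 2.
From 2 via epsilon: add 11.
From 11 via epsilon: add 4.
No new states can be added; the closed set is {0, 1, 2, 4, 5, 8, 9, 11, 12}.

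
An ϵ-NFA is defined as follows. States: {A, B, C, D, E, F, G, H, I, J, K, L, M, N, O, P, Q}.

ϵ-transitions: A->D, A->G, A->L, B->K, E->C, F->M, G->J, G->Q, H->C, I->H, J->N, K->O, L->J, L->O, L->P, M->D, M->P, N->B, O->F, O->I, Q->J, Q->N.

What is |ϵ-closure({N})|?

11

Start with {N}.
From N via ϵ: add B.
From B via ϵ: add K.
From K via ϵ: add O.
From O via ϵ: add F, I.
From F via ϵ: add M.
From I via ϵ: add H.
From H via ϵ: add C.
From M via ϵ: add D, P.
ϵ-closure = {B, C, D, F, H, I, K, M, N, O, P}, which has 11 states.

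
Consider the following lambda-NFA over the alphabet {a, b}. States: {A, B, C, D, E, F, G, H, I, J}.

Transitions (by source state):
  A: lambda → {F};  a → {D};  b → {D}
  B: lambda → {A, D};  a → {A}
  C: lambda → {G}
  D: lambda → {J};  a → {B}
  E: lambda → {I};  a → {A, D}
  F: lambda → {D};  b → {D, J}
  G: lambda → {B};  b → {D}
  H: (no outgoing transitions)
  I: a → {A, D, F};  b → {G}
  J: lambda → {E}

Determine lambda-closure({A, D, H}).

{A, D, E, F, H, I, J}

Start with {A, D, H}.
From A via lambda: add F.
From D via lambda: add J.
From J via lambda: add E.
From E via lambda: add I.
No new states can be added; the closed set is {A, D, E, F, H, I, J}.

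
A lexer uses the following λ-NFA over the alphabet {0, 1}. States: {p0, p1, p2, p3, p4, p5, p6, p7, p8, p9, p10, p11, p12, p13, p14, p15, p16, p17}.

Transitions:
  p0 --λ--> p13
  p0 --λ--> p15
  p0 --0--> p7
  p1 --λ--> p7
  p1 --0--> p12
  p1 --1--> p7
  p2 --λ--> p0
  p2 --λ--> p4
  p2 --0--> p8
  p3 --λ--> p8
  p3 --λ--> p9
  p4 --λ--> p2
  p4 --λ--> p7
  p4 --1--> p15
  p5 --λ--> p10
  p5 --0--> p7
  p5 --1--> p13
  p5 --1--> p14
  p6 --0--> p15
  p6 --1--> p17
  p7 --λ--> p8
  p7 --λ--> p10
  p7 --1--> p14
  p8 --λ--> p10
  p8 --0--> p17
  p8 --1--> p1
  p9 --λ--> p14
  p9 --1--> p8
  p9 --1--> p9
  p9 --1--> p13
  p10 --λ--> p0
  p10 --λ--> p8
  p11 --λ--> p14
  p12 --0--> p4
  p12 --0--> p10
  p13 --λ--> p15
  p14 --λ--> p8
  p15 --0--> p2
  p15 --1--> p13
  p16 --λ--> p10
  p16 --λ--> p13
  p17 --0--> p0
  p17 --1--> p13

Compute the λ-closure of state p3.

Start with {p3}.
From p3 via λ: add p8, p9.
From p8 via λ: add p10.
From p9 via λ: add p14.
From p10 via λ: add p0.
From p0 via λ: add p13, p15.
No new states can be added; the closed set is {p0, p3, p8, p9, p10, p13, p14, p15}.

{p0, p3, p8, p9, p10, p13, p14, p15}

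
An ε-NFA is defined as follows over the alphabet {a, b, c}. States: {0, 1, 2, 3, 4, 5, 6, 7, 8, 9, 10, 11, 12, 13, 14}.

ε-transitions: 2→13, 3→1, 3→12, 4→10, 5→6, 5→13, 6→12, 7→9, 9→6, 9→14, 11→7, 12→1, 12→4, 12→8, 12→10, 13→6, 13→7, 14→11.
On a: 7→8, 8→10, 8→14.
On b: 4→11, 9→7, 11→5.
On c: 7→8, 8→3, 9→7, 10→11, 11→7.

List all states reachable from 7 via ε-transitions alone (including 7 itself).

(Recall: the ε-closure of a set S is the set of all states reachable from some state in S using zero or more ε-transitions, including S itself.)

{1, 4, 6, 7, 8, 9, 10, 11, 12, 14}

Start with {7}.
From 7 via ε: add 9.
From 9 via ε: add 6, 14.
From 6 via ε: add 12.
From 14 via ε: add 11.
From 12 via ε: add 1, 4, 8, 10.
No new states can be added; the closed set is {1, 4, 6, 7, 8, 9, 10, 11, 12, 14}.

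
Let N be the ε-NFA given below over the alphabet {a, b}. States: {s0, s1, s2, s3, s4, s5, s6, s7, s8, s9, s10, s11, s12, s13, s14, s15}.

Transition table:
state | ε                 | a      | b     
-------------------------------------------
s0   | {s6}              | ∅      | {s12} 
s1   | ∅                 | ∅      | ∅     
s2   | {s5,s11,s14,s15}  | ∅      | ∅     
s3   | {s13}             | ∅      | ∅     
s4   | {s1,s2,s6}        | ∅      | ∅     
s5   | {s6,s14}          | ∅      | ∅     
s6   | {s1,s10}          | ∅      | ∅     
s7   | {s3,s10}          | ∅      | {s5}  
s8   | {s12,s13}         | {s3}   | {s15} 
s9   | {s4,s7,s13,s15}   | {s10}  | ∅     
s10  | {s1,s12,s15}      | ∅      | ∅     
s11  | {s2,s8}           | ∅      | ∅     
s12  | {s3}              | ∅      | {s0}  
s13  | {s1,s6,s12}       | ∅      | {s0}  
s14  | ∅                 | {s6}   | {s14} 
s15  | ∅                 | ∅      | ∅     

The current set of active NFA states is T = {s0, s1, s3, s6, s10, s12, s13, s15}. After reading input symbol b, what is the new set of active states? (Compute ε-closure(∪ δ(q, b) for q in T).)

s0 on b → {s12}.
s12 on b → {s0}.
s13 on b → {s0}.
No b-transition from s1, s3, s6, s10, s15.
Union after reading b: {s0, s12}.
Now take the ε-closure:
From s0 via ε: add s6.
From s12 via ε: add s3.
From s3 via ε: add s13.
From s6 via ε: add s1, s10.
From s10 via ε: add s15.
No new states can be added; the closed set is {s0, s1, s3, s6, s10, s12, s13, s15}.

{s0, s1, s3, s6, s10, s12, s13, s15}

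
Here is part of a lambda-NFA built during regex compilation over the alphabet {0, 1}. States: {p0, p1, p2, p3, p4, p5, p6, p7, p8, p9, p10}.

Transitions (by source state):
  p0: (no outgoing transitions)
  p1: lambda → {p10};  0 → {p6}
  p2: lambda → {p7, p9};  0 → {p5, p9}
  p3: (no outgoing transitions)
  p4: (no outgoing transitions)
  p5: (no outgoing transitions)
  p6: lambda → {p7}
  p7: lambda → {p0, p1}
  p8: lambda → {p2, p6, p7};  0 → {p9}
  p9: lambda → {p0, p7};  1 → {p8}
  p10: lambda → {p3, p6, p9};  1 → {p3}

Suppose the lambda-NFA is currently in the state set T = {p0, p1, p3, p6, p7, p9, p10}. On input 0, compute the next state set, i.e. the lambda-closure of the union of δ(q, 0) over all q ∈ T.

{p0, p1, p3, p6, p7, p9, p10}

p1 on 0 → {p6}.
No 0-transition from p0, p3, p6, p7, p9, p10.
Union after reading 0: {p6}.
Now take the lambda-closure:
From p6 via lambda: add p7.
From p7 via lambda: add p0, p1.
From p1 via lambda: add p10.
From p10 via lambda: add p3, p9.
No new states can be added; the closed set is {p0, p1, p3, p6, p7, p9, p10}.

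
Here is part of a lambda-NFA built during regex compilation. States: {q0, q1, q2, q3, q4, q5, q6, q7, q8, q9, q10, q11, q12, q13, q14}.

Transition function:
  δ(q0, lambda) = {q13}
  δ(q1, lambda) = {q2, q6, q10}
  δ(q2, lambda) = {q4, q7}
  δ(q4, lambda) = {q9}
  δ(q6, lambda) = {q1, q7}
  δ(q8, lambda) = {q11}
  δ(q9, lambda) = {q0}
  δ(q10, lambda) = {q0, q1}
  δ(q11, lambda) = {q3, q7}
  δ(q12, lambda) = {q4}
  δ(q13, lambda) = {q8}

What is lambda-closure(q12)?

{q0, q3, q4, q7, q8, q9, q11, q12, q13}

Start with {q12}.
From q12 via lambda: add q4.
From q4 via lambda: add q9.
From q9 via lambda: add q0.
From q0 via lambda: add q13.
From q13 via lambda: add q8.
From q8 via lambda: add q11.
From q11 via lambda: add q3, q7.
No new states can be added; the closed set is {q0, q3, q4, q7, q8, q9, q11, q12, q13}.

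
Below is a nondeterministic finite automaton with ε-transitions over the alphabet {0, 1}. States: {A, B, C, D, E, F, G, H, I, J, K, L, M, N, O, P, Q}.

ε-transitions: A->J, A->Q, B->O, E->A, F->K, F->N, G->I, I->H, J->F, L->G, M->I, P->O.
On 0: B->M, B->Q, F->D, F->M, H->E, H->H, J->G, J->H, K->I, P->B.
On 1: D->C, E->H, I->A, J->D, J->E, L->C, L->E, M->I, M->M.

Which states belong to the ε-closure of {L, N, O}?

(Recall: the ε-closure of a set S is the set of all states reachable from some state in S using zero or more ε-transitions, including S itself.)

Start with {L, N, O}.
From L via ε: add G.
From G via ε: add I.
From I via ε: add H.
No new states can be added; the closed set is {G, H, I, L, N, O}.

{G, H, I, L, N, O}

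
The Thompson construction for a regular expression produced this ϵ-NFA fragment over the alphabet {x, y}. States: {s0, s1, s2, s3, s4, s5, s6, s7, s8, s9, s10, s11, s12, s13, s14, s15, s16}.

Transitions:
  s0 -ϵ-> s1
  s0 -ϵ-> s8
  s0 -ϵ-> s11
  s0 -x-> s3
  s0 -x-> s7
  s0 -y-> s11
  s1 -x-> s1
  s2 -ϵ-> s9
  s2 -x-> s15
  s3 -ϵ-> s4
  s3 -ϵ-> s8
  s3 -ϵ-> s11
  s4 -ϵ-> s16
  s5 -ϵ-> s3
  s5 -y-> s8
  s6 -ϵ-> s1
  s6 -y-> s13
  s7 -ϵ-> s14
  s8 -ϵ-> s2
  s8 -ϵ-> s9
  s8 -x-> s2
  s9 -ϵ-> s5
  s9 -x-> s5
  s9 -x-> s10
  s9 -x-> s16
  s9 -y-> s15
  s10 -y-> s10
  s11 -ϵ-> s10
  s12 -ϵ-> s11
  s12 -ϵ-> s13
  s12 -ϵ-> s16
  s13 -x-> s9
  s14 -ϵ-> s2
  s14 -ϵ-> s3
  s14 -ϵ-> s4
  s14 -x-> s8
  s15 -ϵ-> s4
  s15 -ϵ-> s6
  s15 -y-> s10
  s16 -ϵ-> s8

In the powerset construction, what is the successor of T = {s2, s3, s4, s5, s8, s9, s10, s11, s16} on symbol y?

s5 on y → {s8}.
s9 on y → {s15}.
s10 on y → {s10}.
No y-transition from s2, s3, s4, s8, s11, s16.
Union after reading y: {s8, s10, s15}.
Now take the ϵ-closure:
From s8 via ϵ: add s2, s9.
From s15 via ϵ: add s4, s6.
From s4 via ϵ: add s16.
From s6 via ϵ: add s1.
From s9 via ϵ: add s5.
From s5 via ϵ: add s3.
From s3 via ϵ: add s11.
No new states can be added; the closed set is {s1, s2, s3, s4, s5, s6, s8, s9, s10, s11, s15, s16}.

{s1, s2, s3, s4, s5, s6, s8, s9, s10, s11, s15, s16}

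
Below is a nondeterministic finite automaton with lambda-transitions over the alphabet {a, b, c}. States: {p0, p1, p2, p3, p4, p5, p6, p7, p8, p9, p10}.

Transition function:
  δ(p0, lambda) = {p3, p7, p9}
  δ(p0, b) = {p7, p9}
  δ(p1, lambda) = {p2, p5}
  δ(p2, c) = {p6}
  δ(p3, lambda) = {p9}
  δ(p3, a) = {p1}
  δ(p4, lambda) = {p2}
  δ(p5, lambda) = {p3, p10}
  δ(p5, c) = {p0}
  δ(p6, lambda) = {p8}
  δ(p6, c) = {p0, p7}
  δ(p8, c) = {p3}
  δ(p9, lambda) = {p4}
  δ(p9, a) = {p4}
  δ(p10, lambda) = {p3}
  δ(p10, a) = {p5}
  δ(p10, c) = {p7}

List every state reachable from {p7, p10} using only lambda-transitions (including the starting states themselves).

{p2, p3, p4, p7, p9, p10}

Start with {p7, p10}.
From p10 via lambda: add p3.
From p3 via lambda: add p9.
From p9 via lambda: add p4.
From p4 via lambda: add p2.
No new states can be added; the closed set is {p2, p3, p4, p7, p9, p10}.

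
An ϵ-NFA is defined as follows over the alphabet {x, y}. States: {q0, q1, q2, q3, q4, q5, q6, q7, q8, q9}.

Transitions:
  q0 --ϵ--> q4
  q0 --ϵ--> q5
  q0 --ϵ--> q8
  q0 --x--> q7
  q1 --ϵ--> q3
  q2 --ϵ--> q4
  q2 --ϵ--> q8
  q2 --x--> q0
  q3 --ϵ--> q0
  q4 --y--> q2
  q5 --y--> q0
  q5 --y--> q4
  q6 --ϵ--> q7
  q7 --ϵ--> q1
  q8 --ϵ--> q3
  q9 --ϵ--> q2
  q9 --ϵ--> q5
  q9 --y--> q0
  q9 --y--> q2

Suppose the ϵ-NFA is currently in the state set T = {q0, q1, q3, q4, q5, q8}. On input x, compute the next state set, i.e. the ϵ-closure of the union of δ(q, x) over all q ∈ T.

{q0, q1, q3, q4, q5, q7, q8}

q0 on x → {q7}.
No x-transition from q1, q3, q4, q5, q8.
Union after reading x: {q7}.
Now take the ϵ-closure:
From q7 via ϵ: add q1.
From q1 via ϵ: add q3.
From q3 via ϵ: add q0.
From q0 via ϵ: add q4, q5, q8.
No new states can be added; the closed set is {q0, q1, q3, q4, q5, q7, q8}.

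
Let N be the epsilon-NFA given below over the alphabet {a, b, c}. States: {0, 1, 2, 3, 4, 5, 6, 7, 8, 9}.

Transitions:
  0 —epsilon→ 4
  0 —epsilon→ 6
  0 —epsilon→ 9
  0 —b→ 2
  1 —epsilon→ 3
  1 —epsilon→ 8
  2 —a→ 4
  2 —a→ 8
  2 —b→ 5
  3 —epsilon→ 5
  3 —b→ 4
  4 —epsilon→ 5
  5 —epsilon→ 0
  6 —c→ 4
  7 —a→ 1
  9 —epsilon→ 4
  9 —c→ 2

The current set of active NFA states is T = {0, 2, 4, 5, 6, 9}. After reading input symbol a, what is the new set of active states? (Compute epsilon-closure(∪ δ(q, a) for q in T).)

{0, 4, 5, 6, 8, 9}

2 on a → {4, 8}.
No a-transition from 0, 4, 5, 6, 9.
Union after reading a: {4, 8}.
Now take the epsilon-closure:
From 4 via epsilon: add 5.
From 5 via epsilon: add 0.
From 0 via epsilon: add 6, 9.
No new states can be added; the closed set is {0, 4, 5, 6, 8, 9}.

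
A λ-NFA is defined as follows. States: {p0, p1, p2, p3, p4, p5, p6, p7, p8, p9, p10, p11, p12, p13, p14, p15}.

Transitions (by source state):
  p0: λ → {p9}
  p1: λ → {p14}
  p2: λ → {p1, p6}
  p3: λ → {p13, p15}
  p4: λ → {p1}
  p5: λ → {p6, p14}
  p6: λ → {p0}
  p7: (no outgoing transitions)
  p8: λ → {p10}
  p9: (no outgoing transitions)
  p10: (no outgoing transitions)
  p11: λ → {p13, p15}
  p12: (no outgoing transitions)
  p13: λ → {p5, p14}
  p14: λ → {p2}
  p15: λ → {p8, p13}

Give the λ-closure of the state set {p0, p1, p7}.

{p0, p1, p2, p6, p7, p9, p14}

Start with {p0, p1, p7}.
From p0 via λ: add p9.
From p1 via λ: add p14.
From p14 via λ: add p2.
From p2 via λ: add p6.
No new states can be added; the closed set is {p0, p1, p2, p6, p7, p9, p14}.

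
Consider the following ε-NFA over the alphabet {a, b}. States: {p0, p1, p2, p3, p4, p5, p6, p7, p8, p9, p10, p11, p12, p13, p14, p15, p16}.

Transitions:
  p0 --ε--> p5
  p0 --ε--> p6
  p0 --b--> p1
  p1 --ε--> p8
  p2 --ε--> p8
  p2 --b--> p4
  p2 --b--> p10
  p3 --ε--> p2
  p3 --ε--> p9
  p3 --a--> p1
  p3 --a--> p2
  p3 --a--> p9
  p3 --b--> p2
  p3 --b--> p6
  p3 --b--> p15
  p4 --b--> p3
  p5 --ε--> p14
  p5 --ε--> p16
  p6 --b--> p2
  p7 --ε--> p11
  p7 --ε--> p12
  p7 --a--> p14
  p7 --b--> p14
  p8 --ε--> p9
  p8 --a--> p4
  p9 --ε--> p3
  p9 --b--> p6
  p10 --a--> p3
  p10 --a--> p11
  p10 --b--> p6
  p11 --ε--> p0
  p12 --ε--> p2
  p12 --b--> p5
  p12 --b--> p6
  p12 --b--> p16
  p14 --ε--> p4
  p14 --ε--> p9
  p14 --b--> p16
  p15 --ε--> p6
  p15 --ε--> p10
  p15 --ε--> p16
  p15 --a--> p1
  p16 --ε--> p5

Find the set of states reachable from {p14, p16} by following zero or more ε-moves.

{p2, p3, p4, p5, p8, p9, p14, p16}

Start with {p14, p16}.
From p14 via ε: add p4, p9.
From p16 via ε: add p5.
From p9 via ε: add p3.
From p3 via ε: add p2.
From p2 via ε: add p8.
No new states can be added; the closed set is {p2, p3, p4, p5, p8, p9, p14, p16}.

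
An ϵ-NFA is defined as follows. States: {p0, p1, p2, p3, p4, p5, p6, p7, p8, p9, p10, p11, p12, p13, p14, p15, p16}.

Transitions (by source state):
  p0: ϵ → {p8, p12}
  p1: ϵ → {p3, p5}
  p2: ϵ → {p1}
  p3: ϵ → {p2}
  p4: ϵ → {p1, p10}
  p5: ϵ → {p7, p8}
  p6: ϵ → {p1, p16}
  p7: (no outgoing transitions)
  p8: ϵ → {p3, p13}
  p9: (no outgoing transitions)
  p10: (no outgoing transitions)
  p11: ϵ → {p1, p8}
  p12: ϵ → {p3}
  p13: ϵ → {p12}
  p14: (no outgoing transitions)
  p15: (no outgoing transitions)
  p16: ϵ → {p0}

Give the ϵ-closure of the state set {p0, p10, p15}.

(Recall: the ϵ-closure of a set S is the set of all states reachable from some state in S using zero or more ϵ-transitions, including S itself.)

{p0, p1, p2, p3, p5, p7, p8, p10, p12, p13, p15}

Start with {p0, p10, p15}.
From p0 via ϵ: add p8, p12.
From p8 via ϵ: add p3, p13.
From p3 via ϵ: add p2.
From p2 via ϵ: add p1.
From p1 via ϵ: add p5.
From p5 via ϵ: add p7.
No new states can be added; the closed set is {p0, p1, p2, p3, p5, p7, p8, p10, p12, p13, p15}.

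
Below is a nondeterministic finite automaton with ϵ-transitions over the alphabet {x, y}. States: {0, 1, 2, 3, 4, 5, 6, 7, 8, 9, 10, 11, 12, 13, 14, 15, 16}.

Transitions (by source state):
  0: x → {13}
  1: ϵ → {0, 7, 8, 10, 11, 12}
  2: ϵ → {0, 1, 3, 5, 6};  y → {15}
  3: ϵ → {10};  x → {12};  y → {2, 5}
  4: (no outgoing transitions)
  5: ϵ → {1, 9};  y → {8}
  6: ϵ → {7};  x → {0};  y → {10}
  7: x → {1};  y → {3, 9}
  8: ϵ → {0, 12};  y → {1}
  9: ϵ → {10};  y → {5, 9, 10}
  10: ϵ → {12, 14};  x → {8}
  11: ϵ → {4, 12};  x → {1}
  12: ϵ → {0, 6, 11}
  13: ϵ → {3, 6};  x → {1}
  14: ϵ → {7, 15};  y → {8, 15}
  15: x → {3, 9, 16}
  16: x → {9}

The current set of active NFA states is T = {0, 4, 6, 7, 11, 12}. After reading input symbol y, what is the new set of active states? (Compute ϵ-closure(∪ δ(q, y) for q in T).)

6 on y → {10}.
7 on y → {3, 9}.
No y-transition from 0, 4, 11, 12.
Union after reading y: {3, 9, 10}.
Now take the ϵ-closure:
From 10 via ϵ: add 12, 14.
From 12 via ϵ: add 0, 6, 11.
From 14 via ϵ: add 7, 15.
From 11 via ϵ: add 4.
No new states can be added; the closed set is {0, 3, 4, 6, 7, 9, 10, 11, 12, 14, 15}.

{0, 3, 4, 6, 7, 9, 10, 11, 12, 14, 15}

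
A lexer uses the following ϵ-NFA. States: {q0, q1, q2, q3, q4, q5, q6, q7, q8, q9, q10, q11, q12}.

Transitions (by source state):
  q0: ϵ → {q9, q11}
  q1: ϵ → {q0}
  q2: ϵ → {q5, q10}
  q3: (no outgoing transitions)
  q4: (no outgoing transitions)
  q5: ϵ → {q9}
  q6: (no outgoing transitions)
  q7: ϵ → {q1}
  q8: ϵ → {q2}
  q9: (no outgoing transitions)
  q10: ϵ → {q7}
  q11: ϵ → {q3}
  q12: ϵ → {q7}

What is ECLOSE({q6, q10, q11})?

Start with {q6, q10, q11}.
From q10 via ϵ: add q7.
From q11 via ϵ: add q3.
From q7 via ϵ: add q1.
From q1 via ϵ: add q0.
From q0 via ϵ: add q9.
No new states can be added; the closed set is {q0, q1, q3, q6, q7, q9, q10, q11}.

{q0, q1, q3, q6, q7, q9, q10, q11}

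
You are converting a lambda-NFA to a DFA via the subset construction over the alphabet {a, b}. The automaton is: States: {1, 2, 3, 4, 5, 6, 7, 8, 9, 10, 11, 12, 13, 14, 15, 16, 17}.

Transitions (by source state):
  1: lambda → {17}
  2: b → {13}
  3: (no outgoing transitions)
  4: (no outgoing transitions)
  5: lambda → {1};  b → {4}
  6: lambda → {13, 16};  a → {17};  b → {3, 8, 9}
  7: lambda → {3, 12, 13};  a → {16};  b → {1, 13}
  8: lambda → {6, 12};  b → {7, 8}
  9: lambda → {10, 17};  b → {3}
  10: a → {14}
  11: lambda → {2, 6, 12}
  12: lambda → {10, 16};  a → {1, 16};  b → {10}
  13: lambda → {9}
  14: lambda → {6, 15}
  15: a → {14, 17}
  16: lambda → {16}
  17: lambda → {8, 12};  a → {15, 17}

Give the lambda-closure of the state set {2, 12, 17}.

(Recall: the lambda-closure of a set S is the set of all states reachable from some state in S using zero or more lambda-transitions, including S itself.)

Start with {2, 12, 17}.
From 12 via lambda: add 10, 16.
From 17 via lambda: add 8.
From 8 via lambda: add 6.
From 6 via lambda: add 13.
From 13 via lambda: add 9.
No new states can be added; the closed set is {2, 6, 8, 9, 10, 12, 13, 16, 17}.

{2, 6, 8, 9, 10, 12, 13, 16, 17}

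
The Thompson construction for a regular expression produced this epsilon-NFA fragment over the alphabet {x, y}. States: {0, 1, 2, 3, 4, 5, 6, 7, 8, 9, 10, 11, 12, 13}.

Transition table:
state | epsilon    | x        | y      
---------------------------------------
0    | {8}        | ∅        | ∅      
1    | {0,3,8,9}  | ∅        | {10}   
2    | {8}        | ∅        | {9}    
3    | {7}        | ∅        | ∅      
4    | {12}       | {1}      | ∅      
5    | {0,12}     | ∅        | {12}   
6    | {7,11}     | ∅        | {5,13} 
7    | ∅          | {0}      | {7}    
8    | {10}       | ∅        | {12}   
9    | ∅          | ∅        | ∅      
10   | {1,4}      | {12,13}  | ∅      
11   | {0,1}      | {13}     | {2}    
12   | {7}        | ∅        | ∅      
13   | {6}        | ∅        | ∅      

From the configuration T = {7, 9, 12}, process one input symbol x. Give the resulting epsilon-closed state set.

{0, 1, 3, 4, 7, 8, 9, 10, 12}

7 on x → {0}.
No x-transition from 9, 12.
Union after reading x: {0}.
Now take the epsilon-closure:
From 0 via epsilon: add 8.
From 8 via epsilon: add 10.
From 10 via epsilon: add 1, 4.
From 1 via epsilon: add 3, 9.
From 4 via epsilon: add 12.
From 3 via epsilon: add 7.
No new states can be added; the closed set is {0, 1, 3, 4, 7, 8, 9, 10, 12}.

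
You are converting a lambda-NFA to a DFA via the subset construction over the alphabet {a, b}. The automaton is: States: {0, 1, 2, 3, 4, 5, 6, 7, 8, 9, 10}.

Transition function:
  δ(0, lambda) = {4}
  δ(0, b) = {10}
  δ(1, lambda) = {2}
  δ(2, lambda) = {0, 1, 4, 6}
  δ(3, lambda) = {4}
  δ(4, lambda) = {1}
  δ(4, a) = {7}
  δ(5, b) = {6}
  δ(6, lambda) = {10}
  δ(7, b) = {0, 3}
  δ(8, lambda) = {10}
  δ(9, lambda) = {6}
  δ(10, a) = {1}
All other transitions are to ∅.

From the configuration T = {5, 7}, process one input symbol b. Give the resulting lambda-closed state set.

{0, 1, 2, 3, 4, 6, 10}

5 on b → {6}.
7 on b → {0, 3}.
Union after reading b: {0, 3, 6}.
Now take the lambda-closure:
From 0 via lambda: add 4.
From 6 via lambda: add 10.
From 4 via lambda: add 1.
From 1 via lambda: add 2.
No new states can be added; the closed set is {0, 1, 2, 3, 4, 6, 10}.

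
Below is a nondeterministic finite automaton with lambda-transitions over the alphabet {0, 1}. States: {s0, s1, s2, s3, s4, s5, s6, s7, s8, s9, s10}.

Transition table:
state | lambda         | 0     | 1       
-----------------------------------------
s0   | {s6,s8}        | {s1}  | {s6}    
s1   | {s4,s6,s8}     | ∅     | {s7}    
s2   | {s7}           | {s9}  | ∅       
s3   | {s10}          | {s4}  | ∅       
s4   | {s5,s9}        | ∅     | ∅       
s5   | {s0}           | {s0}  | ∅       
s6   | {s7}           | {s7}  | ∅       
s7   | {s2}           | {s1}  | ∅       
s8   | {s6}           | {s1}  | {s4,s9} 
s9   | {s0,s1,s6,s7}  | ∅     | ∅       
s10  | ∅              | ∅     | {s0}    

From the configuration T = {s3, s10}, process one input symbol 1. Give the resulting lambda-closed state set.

s10 on 1 → {s0}.
No 1-transition from s3.
Union after reading 1: {s0}.
Now take the lambda-closure:
From s0 via lambda: add s6, s8.
From s6 via lambda: add s7.
From s7 via lambda: add s2.
No new states can be added; the closed set is {s0, s2, s6, s7, s8}.

{s0, s2, s6, s7, s8}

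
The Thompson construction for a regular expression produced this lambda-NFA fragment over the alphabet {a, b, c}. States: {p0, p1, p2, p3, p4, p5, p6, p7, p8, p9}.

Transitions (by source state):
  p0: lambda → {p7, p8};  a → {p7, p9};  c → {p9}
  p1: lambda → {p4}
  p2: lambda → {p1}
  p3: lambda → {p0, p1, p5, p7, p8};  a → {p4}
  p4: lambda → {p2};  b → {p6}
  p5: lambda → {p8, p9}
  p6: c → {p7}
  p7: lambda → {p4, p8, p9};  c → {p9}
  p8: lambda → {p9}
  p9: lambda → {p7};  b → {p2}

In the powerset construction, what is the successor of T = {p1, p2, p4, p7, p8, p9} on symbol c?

{p1, p2, p4, p7, p8, p9}

p7 on c → {p9}.
No c-transition from p1, p2, p4, p8, p9.
Union after reading c: {p9}.
Now take the lambda-closure:
From p9 via lambda: add p7.
From p7 via lambda: add p4, p8.
From p4 via lambda: add p2.
From p2 via lambda: add p1.
No new states can be added; the closed set is {p1, p2, p4, p7, p8, p9}.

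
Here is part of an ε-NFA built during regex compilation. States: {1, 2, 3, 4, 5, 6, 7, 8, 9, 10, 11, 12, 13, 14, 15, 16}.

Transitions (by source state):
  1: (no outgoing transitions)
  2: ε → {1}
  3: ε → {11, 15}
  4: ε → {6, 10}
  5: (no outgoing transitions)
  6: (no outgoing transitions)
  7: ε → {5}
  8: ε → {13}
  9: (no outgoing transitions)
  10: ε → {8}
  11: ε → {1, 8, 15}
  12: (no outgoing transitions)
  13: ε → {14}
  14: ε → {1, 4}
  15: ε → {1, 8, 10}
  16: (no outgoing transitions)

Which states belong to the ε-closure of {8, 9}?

Start with {8, 9}.
From 8 via ε: add 13.
From 13 via ε: add 14.
From 14 via ε: add 1, 4.
From 4 via ε: add 6, 10.
No new states can be added; the closed set is {1, 4, 6, 8, 9, 10, 13, 14}.

{1, 4, 6, 8, 9, 10, 13, 14}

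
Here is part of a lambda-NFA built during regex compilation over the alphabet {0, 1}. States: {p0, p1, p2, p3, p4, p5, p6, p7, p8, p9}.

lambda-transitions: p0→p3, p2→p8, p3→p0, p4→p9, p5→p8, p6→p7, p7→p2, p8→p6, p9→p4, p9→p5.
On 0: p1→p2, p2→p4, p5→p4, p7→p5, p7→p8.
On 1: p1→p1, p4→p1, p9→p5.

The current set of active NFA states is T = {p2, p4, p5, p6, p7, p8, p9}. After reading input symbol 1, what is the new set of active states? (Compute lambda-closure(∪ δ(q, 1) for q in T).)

p4 on 1 → {p1}.
p9 on 1 → {p5}.
No 1-transition from p2, p5, p6, p7, p8.
Union after reading 1: {p1, p5}.
Now take the lambda-closure:
From p5 via lambda: add p8.
From p8 via lambda: add p6.
From p6 via lambda: add p7.
From p7 via lambda: add p2.
No new states can be added; the closed set is {p1, p2, p5, p6, p7, p8}.

{p1, p2, p5, p6, p7, p8}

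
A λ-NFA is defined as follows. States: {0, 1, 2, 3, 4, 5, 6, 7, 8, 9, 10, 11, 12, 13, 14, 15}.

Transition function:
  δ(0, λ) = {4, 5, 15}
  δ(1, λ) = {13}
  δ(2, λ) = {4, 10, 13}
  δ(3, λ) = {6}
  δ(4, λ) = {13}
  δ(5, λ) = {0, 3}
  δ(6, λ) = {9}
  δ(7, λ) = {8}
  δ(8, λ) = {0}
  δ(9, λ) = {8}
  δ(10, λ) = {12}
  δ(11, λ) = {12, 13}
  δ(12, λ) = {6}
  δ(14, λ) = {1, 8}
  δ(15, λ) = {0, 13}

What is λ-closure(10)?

Start with {10}.
From 10 via λ: add 12.
From 12 via λ: add 6.
From 6 via λ: add 9.
From 9 via λ: add 8.
From 8 via λ: add 0.
From 0 via λ: add 4, 5, 15.
From 4 via λ: add 13.
From 5 via λ: add 3.
No new states can be added; the closed set is {0, 3, 4, 5, 6, 8, 9, 10, 12, 13, 15}.

{0, 3, 4, 5, 6, 8, 9, 10, 12, 13, 15}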